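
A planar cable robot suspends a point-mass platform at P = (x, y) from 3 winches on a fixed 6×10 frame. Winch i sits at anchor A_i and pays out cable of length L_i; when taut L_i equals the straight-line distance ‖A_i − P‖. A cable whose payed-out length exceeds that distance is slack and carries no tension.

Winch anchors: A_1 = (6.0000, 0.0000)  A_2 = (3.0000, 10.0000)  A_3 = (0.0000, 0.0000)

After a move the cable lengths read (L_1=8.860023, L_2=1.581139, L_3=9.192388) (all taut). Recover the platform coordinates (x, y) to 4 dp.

expand ‖A_i−P‖²=L_i² and subtract eq 1 (k_i ≔ ‖A_i‖²−L_i²)
k_1 = 36.0000+0.0000−78.5000 = -42.5000
eq1−eq2 → [6.0000  -20.0000]·P = -149.0000
eq1−eq3 → [12.0000  0.0000]·P = 42.0000
2×2 solve → P = (3.5000, 8.5000)

(3.5000, 8.5000)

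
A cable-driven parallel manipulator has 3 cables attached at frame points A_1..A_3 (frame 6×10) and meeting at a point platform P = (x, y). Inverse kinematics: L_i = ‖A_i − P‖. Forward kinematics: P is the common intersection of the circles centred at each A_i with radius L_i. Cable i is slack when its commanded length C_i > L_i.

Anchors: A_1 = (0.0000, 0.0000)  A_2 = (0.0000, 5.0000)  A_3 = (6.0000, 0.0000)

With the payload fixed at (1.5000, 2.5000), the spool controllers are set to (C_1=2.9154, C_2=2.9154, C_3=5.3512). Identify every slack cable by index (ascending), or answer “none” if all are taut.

3

cable 1: √((-1.5000)²+(-2.5000)²)=2.9155, C_1=2.9154: taut
cable 2: √((-1.5000)²+(2.5000)²)=2.9155, C_2=2.9154: taut
cable 3: √((4.5000)²+(-2.5000)²)=5.1478, C_3=5.3512: slack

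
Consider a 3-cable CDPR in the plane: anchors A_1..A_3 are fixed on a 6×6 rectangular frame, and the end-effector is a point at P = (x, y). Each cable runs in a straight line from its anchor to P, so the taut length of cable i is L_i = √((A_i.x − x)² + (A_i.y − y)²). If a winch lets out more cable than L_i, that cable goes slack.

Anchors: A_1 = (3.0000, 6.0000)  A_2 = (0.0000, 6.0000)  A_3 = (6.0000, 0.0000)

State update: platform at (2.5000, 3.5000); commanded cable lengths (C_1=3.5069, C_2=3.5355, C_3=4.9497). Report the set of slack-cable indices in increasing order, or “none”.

1

cable 1: L_1 = ‖A_1−P‖ = 2.5495;  C_1 = 3.5069 → slack
cable 2: L_2 = ‖A_2−P‖ = 3.5355;  C_2 = 3.5355 → taut
cable 3: L_3 = ‖A_3−P‖ = 4.9497;  C_3 = 4.9497 → taut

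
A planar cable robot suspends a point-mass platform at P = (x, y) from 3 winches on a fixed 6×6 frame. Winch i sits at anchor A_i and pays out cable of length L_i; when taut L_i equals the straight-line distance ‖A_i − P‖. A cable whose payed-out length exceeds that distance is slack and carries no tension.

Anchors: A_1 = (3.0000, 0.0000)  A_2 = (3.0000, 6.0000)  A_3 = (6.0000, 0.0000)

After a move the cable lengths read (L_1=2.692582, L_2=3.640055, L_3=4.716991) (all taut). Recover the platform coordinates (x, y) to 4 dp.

circle eqns → linear via eq_j − eq_1; set q_j = A_j·A_j − L_j²
q_1 = 9.0000+0.0000−7.2500 = 1.7500
0.0000·x − 12.0000·y = q_1−q_2 = -30.0000
-6.0000·x + 0.0000·y = q_1−q_3 = -12.0000
solve first two rows → x=2.0000, y=2.5000

(2.0000, 2.5000)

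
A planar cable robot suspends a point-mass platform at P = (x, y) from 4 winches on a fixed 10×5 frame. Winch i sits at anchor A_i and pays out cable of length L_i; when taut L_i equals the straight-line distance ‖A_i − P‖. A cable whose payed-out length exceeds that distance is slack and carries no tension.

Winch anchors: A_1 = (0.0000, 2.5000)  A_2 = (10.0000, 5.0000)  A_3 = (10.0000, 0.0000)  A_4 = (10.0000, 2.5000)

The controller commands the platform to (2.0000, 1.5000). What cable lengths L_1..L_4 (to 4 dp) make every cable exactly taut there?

(2.2361, 8.7321, 8.1394, 8.0623)

L_1: Δ = A_1−P = (-2.0000, 1.0000) → ‖Δ‖ = √5.0000 = 2.2361
L_2: Δ = A_2−P = (8.0000, 3.5000) → ‖Δ‖ = √76.2500 = 8.7321
L_3: Δ = A_3−P = (8.0000, -1.5000) → ‖Δ‖ = √66.2500 = 8.1394
L_4: Δ = A_4−P = (8.0000, 1.0000) → ‖Δ‖ = √65.0000 = 8.0623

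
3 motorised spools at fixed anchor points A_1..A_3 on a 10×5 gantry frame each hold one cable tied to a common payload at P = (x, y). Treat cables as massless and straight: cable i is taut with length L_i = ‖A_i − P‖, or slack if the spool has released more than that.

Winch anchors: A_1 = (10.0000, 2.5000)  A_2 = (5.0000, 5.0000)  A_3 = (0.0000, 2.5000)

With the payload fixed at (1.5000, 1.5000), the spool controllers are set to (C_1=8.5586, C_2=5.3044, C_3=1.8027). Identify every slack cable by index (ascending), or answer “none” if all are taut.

2

i=1: geometric 8.5586 vs commanded 8.5586 ⇒ taut
i=2: geometric 4.9497 vs commanded 5.3044 ⇒ slack
i=3: geometric 1.8028 vs commanded 1.8027 ⇒ taut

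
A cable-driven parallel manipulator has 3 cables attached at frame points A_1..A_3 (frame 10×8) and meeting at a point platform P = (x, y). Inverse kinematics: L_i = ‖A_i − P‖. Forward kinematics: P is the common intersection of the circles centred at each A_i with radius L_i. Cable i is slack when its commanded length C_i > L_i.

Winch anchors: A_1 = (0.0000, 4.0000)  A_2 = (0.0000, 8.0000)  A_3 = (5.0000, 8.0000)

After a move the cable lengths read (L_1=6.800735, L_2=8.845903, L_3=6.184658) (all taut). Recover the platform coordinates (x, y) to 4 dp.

(6.5000, 2.0000)

expand ‖A_i−P‖²=L_i² and subtract eq 1 (k_i ≔ ‖A_i‖²−L_i²)
k_1 = 0.0000+16.0000−46.2500 = -30.2500
eq1−eq2 → [0.0000  -8.0000]·P = -16.0000
eq1−eq3 → [-10.0000  -8.0000]·P = -81.0000
2×2 solve → P = (6.5000, 2.0000)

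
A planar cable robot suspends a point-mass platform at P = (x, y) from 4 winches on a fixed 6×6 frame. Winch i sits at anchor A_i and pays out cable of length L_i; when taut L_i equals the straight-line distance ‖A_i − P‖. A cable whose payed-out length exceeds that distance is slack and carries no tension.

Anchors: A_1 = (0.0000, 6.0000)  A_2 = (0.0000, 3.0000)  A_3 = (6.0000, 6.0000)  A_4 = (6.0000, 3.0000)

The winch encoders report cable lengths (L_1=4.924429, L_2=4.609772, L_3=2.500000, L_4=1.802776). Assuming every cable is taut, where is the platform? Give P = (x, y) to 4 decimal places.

(4.5000, 4.0000)

circle eqns → linear via eq_j − eq_1; set k_j = A_j·A_j − L_j²
k_1 = 0.0000+36.0000−24.2500 = 11.7500
0.0000·x + 6.0000·y = k_1−k_2 = 24.0000
-12.0000·x + 0.0000·y = k_1−k_3 = -54.0000
-12.0000·x + 6.0000·y = k_1−k_4 = -30.0000
solve first two rows → x=4.5000, y=4.0000
check cable 4: ‖A_4−P‖² = 3.2500 ≈ L_4² = 3.2500 ✓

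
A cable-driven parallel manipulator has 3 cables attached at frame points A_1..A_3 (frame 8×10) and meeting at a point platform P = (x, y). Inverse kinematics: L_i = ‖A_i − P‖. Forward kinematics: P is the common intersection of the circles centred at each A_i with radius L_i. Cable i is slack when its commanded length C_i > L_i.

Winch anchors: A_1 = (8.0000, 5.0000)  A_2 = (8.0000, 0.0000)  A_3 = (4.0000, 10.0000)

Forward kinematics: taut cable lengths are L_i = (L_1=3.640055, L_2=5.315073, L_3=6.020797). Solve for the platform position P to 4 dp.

expand ‖A_i−P‖²=L_i² and subtract eq 1 (c_i ≔ ‖A_i‖²−L_i²)
c_1 = 64.0000+25.0000−13.2500 = 75.7500
eq1−eq2 → [0.0000  10.0000]·P = 40.0000
eq1−eq3 → [8.0000  -10.0000]·P = -4.0000
2×2 solve → P = (4.5000, 4.0000)

(4.5000, 4.0000)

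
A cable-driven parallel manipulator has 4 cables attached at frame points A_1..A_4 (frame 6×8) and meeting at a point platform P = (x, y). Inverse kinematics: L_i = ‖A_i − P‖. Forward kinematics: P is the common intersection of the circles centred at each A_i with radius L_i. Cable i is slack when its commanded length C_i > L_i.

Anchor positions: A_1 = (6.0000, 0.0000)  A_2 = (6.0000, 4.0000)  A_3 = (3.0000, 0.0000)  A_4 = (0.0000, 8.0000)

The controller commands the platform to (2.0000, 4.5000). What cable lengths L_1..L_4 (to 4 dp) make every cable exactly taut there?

cable 1: Δx=4.0000, Δy=-4.5000; L_1 = √(Δx²+Δy²) = 6.0208
cable 2: Δx=4.0000, Δy=-0.5000; L_2 = √(Δx²+Δy²) = 4.0311
cable 3: Δx=1.0000, Δy=-4.5000; L_3 = √(Δx²+Δy²) = 4.6098
cable 4: Δx=-2.0000, Δy=3.5000; L_4 = √(Δx²+Δy²) = 4.0311

(6.0208, 4.0311, 4.6098, 4.0311)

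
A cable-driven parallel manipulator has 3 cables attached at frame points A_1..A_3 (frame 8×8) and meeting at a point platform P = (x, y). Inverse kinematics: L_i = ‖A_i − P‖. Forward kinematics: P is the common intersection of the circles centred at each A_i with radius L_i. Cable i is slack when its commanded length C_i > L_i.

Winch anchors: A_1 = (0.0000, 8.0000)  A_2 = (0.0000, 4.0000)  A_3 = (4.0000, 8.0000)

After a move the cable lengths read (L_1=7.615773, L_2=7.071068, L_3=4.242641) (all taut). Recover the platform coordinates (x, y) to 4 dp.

(7.0000, 5.0000)

circle eqns → linear via eq_j − eq_1; set q_j = A_j·A_j − L_j²
q_1 = 0.0000+64.0000−58.0000 = 6.0000
0.0000·x + 8.0000·y = q_1−q_2 = 40.0000
-8.0000·x + 0.0000·y = q_1−q_3 = -56.0000
solve first two rows → x=7.0000, y=5.0000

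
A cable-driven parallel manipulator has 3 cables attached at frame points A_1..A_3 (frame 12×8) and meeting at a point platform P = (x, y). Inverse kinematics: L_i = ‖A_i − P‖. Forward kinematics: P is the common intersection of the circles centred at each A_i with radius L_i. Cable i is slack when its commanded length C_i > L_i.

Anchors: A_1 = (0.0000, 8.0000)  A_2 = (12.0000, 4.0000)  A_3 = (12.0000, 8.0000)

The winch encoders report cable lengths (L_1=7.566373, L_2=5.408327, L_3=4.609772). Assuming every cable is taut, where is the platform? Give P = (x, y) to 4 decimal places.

circle eqns → linear via eq_j − eq_1; set k_j = A_j·A_j − L_j²
k_1 = 0.0000+64.0000−57.2500 = 6.7500
-24.0000·x + 8.0000·y = k_1−k_2 = -124.0000
-24.0000·x + 0.0000·y = k_1−k_3 = -180.0000
solve first two rows → x=7.5000, y=7.0000

(7.5000, 7.0000)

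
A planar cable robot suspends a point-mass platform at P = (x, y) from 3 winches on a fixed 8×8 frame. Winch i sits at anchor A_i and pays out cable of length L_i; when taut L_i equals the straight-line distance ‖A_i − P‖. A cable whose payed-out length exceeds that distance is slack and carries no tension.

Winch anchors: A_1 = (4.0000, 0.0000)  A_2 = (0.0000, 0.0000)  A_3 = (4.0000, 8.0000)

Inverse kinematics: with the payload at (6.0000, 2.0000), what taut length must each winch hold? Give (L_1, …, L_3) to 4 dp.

L_1: Δ = A_1−P = (-2.0000, -2.0000) → ‖Δ‖ = √8.0000 = 2.8284
L_2: Δ = A_2−P = (-6.0000, -2.0000) → ‖Δ‖ = √40.0000 = 6.3246
L_3: Δ = A_3−P = (-2.0000, 6.0000) → ‖Δ‖ = √40.0000 = 6.3246

(2.8284, 6.3246, 6.3246)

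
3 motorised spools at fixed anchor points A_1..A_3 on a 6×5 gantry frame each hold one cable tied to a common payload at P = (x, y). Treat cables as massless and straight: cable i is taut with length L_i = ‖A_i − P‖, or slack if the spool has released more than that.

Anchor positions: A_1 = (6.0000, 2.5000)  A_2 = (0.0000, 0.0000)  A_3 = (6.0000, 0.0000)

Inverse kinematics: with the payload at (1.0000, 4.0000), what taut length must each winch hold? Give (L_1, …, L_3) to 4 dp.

L_1: Δ = A_1−P = (5.0000, -1.5000) → ‖Δ‖ = √27.2500 = 5.2202
L_2: Δ = A_2−P = (-1.0000, -4.0000) → ‖Δ‖ = √17.0000 = 4.1231
L_3: Δ = A_3−P = (5.0000, -4.0000) → ‖Δ‖ = √41.0000 = 6.4031

(5.2202, 4.1231, 6.4031)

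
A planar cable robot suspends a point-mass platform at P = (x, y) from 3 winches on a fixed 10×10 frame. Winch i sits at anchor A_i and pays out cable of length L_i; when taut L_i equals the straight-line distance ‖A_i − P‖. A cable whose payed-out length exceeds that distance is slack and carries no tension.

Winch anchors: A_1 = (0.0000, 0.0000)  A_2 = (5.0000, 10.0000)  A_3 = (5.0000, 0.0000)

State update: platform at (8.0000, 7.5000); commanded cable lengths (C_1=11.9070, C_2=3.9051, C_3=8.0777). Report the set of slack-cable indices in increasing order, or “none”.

cable 1: √((-8.0000)²+(-7.5000)²)=10.9659, C_1=11.9070: slack
cable 2: √((-3.0000)²+(2.5000)²)=3.9051, C_2=3.9051: taut
cable 3: √((-3.0000)²+(-7.5000)²)=8.0777, C_3=8.0777: taut

1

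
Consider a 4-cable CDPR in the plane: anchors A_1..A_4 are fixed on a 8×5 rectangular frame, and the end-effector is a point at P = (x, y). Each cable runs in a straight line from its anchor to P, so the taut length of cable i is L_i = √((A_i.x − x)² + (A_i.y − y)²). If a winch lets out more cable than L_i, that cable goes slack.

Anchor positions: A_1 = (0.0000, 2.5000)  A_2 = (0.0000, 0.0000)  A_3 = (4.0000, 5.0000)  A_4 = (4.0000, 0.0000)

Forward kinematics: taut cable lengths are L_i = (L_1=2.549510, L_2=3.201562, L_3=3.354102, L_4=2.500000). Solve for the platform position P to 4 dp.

(2.5000, 2.0000)

expand ‖A_i−P‖²=L_i² and subtract eq 1 (k_i ≔ ‖A_i‖²−L_i²)
k_1 = 0.0000+6.2500−6.5000 = -0.2500
eq1−eq2 → [0.0000  5.0000]·P = 10.0000
eq1−eq3 → [-8.0000  -5.0000]·P = -30.0000
eq1−eq4 → [-8.0000  5.0000]·P = -10.0000
2×2 solve → P = (2.5000, 2.0000)
check cable 4: ‖A_4−P‖² = 6.2500 ≈ L_4² = 6.2500 ✓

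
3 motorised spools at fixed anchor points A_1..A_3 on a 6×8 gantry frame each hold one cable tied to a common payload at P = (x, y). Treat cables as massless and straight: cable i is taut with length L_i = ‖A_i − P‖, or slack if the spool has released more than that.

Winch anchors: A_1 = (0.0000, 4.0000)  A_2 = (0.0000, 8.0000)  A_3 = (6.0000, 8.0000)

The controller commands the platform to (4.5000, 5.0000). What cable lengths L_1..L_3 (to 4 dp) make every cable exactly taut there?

(4.6098, 5.4083, 3.3541)

L_1 = √((0.0000−4.5000)² + (4.0000−5.0000)²) = 4.6098
L_2 = √((0.0000−4.5000)² + (8.0000−5.0000)²) = 5.4083
L_3 = √((6.0000−4.5000)² + (8.0000−5.0000)²) = 3.3541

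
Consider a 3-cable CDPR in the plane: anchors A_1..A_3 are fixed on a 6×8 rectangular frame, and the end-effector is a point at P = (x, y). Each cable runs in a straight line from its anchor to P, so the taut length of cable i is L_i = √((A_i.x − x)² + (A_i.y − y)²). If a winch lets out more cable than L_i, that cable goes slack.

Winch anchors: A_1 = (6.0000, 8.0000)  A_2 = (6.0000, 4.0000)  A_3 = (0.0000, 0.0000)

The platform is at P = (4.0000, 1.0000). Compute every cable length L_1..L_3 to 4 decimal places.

L_1: Δ = A_1−P = (2.0000, 7.0000) → ‖Δ‖ = √53.0000 = 7.2801
L_2: Δ = A_2−P = (2.0000, 3.0000) → ‖Δ‖ = √13.0000 = 3.6056
L_3: Δ = A_3−P = (-4.0000, -1.0000) → ‖Δ‖ = √17.0000 = 4.1231

(7.2801, 3.6056, 4.1231)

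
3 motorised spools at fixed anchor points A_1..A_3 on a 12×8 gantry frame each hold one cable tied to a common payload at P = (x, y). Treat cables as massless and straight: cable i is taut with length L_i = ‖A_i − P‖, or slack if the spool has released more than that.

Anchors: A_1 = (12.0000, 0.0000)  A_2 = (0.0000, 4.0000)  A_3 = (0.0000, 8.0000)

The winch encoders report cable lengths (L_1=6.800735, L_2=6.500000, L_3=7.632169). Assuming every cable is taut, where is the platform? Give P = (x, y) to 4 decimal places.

expand ‖A_i−P‖²=L_i² and subtract eq 1 (c_i ≔ ‖A_i‖²−L_i²)
c_1 = 144.0000+0.0000−46.2500 = 97.7500
eq1−eq2 → [24.0000  -8.0000]·P = 124.0000
eq1−eq3 → [24.0000  -16.0000]·P = 92.0000
2×2 solve → P = (6.5000, 4.0000)

(6.5000, 4.0000)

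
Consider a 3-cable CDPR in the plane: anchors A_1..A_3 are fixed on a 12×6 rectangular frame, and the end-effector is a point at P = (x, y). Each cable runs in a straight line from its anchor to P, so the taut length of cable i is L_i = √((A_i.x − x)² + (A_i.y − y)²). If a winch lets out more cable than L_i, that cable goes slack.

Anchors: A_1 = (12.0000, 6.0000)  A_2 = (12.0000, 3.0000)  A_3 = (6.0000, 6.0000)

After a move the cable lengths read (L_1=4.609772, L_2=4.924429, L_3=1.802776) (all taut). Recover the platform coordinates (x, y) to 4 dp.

(7.5000, 5.0000)

expand ‖A_i−P‖²=L_i² and subtract eq 1 (q_i ≔ ‖A_i‖²−L_i²)
q_1 = 144.0000+36.0000−21.2500 = 158.7500
eq1−eq2 → [0.0000  6.0000]·P = 30.0000
eq1−eq3 → [12.0000  0.0000]·P = 90.0000
2×2 solve → P = (7.5000, 5.0000)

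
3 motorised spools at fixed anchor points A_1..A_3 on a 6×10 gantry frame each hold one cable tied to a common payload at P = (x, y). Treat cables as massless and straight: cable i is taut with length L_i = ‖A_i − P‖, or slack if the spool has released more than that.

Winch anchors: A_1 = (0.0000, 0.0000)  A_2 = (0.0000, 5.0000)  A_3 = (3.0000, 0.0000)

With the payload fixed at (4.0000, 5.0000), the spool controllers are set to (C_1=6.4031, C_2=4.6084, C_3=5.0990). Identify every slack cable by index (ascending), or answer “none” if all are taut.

i=1: geometric 6.4031 vs commanded 6.4031 ⇒ taut
i=2: geometric 4.0000 vs commanded 4.6084 ⇒ slack
i=3: geometric 5.0990 vs commanded 5.0990 ⇒ taut

2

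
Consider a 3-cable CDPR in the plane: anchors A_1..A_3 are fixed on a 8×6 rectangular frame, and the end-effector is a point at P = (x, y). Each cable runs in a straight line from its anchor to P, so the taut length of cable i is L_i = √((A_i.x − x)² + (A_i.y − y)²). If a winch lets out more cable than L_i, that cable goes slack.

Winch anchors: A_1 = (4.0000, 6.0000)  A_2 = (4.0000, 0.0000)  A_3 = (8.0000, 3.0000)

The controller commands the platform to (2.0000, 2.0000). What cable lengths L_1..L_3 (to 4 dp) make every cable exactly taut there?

(4.4721, 2.8284, 6.0828)

L_1 = √((4.0000−2.0000)² + (6.0000−2.0000)²) = 4.4721
L_2 = √((4.0000−2.0000)² + (0.0000−2.0000)²) = 2.8284
L_3 = √((8.0000−2.0000)² + (3.0000−2.0000)²) = 6.0828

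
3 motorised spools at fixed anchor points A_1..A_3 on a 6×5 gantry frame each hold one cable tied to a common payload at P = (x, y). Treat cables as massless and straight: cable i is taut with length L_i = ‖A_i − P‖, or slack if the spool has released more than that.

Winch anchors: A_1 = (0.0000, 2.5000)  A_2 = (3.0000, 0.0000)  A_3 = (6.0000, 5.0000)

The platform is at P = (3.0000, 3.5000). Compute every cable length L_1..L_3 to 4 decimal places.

(3.1623, 3.5000, 3.3541)

L_1: Δ = A_1−P = (-3.0000, -1.0000) → ‖Δ‖ = √10.0000 = 3.1623
L_2: Δ = A_2−P = (0.0000, -3.5000) → ‖Δ‖ = √12.2500 = 3.5000
L_3: Δ = A_3−P = (3.0000, 1.5000) → ‖Δ‖ = √11.2500 = 3.3541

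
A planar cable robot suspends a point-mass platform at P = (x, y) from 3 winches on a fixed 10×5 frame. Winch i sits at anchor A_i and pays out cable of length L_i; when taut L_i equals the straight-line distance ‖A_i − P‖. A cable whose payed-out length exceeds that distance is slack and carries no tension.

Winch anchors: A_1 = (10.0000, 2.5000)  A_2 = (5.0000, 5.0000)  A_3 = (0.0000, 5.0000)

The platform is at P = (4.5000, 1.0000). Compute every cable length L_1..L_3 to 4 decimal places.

L_1: Δ = A_1−P = (5.5000, 1.5000) → ‖Δ‖ = √32.5000 = 5.7009
L_2: Δ = A_2−P = (0.5000, 4.0000) → ‖Δ‖ = √16.2500 = 4.0311
L_3: Δ = A_3−P = (-4.5000, 4.0000) → ‖Δ‖ = √36.2500 = 6.0208

(5.7009, 4.0311, 6.0208)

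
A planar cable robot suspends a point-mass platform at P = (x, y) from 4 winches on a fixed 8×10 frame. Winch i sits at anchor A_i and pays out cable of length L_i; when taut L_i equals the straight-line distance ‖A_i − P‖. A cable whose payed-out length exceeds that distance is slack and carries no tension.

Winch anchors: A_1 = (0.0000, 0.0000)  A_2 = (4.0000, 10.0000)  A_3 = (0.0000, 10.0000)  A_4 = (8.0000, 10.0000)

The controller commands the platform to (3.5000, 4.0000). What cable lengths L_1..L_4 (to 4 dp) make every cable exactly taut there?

(5.3151, 6.0208, 6.9462, 7.5000)

L_1: Δ = A_1−P = (-3.5000, -4.0000) → ‖Δ‖ = √28.2500 = 5.3151
L_2: Δ = A_2−P = (0.5000, 6.0000) → ‖Δ‖ = √36.2500 = 6.0208
L_3: Δ = A_3−P = (-3.5000, 6.0000) → ‖Δ‖ = √48.2500 = 6.9462
L_4: Δ = A_4−P = (4.5000, 6.0000) → ‖Δ‖ = √56.2500 = 7.5000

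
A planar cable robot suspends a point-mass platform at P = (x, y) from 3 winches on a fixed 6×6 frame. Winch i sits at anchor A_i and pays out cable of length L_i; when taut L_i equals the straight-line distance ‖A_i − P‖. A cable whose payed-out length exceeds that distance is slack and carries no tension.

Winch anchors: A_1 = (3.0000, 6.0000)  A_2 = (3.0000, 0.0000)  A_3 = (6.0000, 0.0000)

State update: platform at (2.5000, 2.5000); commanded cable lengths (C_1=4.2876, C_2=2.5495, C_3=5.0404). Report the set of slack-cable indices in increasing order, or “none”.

cable 1: √((0.5000)²+(3.5000)²)=3.5355, C_1=4.2876: slack
cable 2: √((0.5000)²+(-2.5000)²)=2.5495, C_2=2.5495: taut
cable 3: √((3.5000)²+(-2.5000)²)=4.3012, C_3=5.0404: slack

1, 3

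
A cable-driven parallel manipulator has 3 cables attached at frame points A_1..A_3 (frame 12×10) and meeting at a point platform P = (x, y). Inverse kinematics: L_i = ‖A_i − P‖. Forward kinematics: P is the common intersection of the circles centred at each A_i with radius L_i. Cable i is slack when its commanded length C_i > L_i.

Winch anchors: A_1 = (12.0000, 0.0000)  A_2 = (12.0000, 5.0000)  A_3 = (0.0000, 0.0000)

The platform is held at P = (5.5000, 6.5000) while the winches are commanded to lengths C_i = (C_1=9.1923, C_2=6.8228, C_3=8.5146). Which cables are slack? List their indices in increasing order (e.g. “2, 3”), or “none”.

2

cable 1: L_1 = ‖A_1−P‖ = 9.1924;  C_1 = 9.1923 → taut
cable 2: L_2 = ‖A_2−P‖ = 6.6708;  C_2 = 6.8228 → slack
cable 3: L_3 = ‖A_3−P‖ = 8.5147;  C_3 = 8.5146 → taut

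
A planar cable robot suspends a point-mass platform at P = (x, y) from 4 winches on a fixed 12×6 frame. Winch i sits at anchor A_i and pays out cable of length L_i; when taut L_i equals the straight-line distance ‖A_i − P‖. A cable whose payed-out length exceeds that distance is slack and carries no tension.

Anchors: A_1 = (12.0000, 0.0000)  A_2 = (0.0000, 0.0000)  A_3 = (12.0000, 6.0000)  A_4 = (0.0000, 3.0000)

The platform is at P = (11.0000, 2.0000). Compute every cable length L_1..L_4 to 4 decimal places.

L_1 = √((12.0000−11.0000)² + (0.0000−2.0000)²) = 2.2361
L_2 = √((0.0000−11.0000)² + (0.0000−2.0000)²) = 11.1803
L_3 = √((12.0000−11.0000)² + (6.0000−2.0000)²) = 4.1231
L_4 = √((0.0000−11.0000)² + (3.0000−2.0000)²) = 11.0454

(2.2361, 11.1803, 4.1231, 11.0454)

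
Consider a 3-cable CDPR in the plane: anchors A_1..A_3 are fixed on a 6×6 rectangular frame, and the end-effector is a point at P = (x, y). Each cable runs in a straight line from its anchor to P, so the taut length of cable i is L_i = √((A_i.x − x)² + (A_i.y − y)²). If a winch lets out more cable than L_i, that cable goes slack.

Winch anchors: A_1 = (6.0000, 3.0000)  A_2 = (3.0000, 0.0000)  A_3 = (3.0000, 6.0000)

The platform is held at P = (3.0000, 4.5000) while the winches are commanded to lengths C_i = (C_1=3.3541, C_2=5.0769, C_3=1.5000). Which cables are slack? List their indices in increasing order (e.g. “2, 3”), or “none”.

i=1: geometric 3.3541 vs commanded 3.3541 ⇒ taut
i=2: geometric 4.5000 vs commanded 5.0769 ⇒ slack
i=3: geometric 1.5000 vs commanded 1.5000 ⇒ taut

2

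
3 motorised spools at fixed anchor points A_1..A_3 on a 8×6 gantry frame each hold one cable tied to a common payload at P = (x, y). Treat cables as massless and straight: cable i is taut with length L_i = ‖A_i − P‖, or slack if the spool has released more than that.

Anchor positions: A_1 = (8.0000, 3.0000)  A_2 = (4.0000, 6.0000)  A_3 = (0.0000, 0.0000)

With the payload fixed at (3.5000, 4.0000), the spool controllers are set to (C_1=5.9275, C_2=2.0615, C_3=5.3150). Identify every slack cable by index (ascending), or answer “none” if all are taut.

i=1: geometric 4.6098 vs commanded 5.9275 ⇒ slack
i=2: geometric 2.0616 vs commanded 2.0615 ⇒ taut
i=3: geometric 5.3151 vs commanded 5.3150 ⇒ taut

1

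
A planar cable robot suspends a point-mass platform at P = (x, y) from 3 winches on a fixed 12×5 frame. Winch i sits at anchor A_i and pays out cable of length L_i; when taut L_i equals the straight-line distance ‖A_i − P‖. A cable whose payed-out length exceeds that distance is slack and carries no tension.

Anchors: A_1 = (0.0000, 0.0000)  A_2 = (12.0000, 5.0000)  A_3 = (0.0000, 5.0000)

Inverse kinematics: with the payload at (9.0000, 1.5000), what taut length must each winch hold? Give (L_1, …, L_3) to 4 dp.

cable 1: Δx=-9.0000, Δy=-1.5000; L_1 = √(Δx²+Δy²) = 9.1241
cable 2: Δx=3.0000, Δy=3.5000; L_2 = √(Δx²+Δy²) = 4.6098
cable 3: Δx=-9.0000, Δy=3.5000; L_3 = √(Δx²+Δy²) = 9.6566

(9.1241, 4.6098, 9.6566)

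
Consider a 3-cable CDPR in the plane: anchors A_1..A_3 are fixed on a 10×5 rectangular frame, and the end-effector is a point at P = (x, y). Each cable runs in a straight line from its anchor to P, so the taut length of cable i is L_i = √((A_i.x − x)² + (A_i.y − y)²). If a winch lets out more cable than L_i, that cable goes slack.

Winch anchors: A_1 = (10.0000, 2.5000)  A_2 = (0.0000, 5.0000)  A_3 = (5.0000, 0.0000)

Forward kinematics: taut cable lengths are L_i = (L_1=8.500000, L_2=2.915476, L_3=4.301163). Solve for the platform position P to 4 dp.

(1.5000, 2.5000)

each cable: (A_i−P)·(A_i−P) = L_i²; let k_i = ‖A_i‖²−L_i²
k_1 = 100.0000+6.2500−72.2500 = 34.0000
row 1: 20.0000x − 5.0000y = 17.5000  (k_2=16.5000)
row 2: 10.0000x + 5.0000y = 27.5000  (k_3=6.5000)
Cramer on rows 1–2 → x = 1.5000, y = 2.5000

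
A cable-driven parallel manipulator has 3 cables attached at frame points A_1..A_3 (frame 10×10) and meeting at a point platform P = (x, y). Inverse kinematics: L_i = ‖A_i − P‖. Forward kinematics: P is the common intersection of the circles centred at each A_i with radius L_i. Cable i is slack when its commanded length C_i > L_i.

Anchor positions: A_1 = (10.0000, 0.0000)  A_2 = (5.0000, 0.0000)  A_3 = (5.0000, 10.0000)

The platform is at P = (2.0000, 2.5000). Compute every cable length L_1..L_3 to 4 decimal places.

cable 1: Δx=8.0000, Δy=-2.5000; L_1 = √(Δx²+Δy²) = 8.3815
cable 2: Δx=3.0000, Δy=-2.5000; L_2 = √(Δx²+Δy²) = 3.9051
cable 3: Δx=3.0000, Δy=7.5000; L_3 = √(Δx²+Δy²) = 8.0777

(8.3815, 3.9051, 8.0777)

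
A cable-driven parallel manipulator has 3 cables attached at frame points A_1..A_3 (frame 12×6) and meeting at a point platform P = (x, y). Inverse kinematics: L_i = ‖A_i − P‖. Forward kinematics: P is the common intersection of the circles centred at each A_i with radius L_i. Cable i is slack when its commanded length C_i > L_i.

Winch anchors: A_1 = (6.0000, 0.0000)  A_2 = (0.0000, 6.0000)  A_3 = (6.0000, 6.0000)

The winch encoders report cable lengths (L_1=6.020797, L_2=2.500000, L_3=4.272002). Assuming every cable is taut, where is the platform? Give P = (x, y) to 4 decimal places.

(2.0000, 4.5000)

each cable: (A_i−P)·(A_i−P) = L_i²; let c_i = ‖A_i‖²−L_i²
c_1 = 36.0000+0.0000−36.2500 = -0.2500
row 1: 12.0000x − 12.0000y = -30.0000  (c_2=29.7500)
row 2: 0.0000x − 12.0000y = -54.0000  (c_3=53.7500)
Cramer on rows 1–2 → x = 2.0000, y = 4.5000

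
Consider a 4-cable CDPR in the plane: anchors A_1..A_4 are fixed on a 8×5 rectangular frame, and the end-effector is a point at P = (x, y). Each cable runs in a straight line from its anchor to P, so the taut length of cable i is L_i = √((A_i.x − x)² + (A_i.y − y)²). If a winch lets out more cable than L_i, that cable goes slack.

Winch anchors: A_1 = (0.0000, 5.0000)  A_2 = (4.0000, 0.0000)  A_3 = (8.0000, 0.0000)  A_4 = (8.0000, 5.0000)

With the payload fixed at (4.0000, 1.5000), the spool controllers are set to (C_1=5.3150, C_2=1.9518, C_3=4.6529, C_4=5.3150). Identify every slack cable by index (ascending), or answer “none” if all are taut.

cable 1: L_1 = ‖A_1−P‖ = 5.3151;  C_1 = 5.3150 → taut
cable 2: L_2 = ‖A_2−P‖ = 1.5000;  C_2 = 1.9518 → slack
cable 3: L_3 = ‖A_3−P‖ = 4.2720;  C_3 = 4.6529 → slack
cable 4: L_4 = ‖A_4−P‖ = 5.3151;  C_4 = 5.3150 → taut

2, 3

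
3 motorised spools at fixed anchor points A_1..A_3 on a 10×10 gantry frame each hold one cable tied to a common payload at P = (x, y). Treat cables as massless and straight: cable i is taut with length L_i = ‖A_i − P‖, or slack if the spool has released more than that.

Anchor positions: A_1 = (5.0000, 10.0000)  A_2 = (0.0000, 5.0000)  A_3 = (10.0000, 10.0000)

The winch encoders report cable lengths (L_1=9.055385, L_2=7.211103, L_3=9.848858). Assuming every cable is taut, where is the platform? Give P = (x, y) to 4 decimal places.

each cable: (A_i−P)·(A_i−P) = L_i²; let c_i = ‖A_i‖²−L_i²
c_1 = 25.0000+100.0000−82.0000 = 43.0000
row 1: 10.0000x + 10.0000y = 70.0000  (c_2=-27.0000)
row 2: -10.0000x + 0.0000y = -60.0000  (c_3=103.0000)
Cramer on rows 1–2 → x = 6.0000, y = 1.0000

(6.0000, 1.0000)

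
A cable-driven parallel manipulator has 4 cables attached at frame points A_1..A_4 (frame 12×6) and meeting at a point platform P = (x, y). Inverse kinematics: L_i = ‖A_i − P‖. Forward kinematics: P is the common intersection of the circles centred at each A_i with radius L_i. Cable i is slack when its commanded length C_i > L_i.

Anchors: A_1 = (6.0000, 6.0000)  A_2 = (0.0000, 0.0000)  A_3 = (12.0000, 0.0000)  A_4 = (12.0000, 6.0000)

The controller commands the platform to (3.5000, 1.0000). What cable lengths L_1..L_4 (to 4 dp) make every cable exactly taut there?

(5.5902, 3.6401, 8.5586, 9.8615)

L_1: Δ = A_1−P = (2.5000, 5.0000) → ‖Δ‖ = √31.2500 = 5.5902
L_2: Δ = A_2−P = (-3.5000, -1.0000) → ‖Δ‖ = √13.2500 = 3.6401
L_3: Δ = A_3−P = (8.5000, -1.0000) → ‖Δ‖ = √73.2500 = 8.5586
L_4: Δ = A_4−P = (8.5000, 5.0000) → ‖Δ‖ = √97.2500 = 9.8615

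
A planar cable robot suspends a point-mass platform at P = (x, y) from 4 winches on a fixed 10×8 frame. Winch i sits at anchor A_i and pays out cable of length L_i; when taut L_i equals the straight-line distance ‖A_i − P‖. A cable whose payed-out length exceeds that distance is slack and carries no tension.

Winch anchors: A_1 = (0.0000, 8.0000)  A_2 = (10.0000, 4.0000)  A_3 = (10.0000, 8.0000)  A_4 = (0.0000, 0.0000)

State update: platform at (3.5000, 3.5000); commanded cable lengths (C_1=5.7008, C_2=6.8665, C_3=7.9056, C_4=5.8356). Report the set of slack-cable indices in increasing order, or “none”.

cable 1: L_1 = ‖A_1−P‖ = 5.7009;  C_1 = 5.7008 → taut
cable 2: L_2 = ‖A_2−P‖ = 6.5192;  C_2 = 6.8665 → slack
cable 3: L_3 = ‖A_3−P‖ = 7.9057;  C_3 = 7.9056 → taut
cable 4: L_4 = ‖A_4−P‖ = 4.9497;  C_4 = 5.8356 → slack

2, 4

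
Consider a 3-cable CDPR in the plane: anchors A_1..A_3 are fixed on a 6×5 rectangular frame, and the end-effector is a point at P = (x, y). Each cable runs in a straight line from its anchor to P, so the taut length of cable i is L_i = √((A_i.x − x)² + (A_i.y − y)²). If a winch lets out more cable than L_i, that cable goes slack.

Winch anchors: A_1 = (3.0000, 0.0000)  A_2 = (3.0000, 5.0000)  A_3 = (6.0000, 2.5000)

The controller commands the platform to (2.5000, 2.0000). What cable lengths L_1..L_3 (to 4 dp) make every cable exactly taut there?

L_1 = √((3.0000−2.5000)² + (0.0000−2.0000)²) = 2.0616
L_2 = √((3.0000−2.5000)² + (5.0000−2.0000)²) = 3.0414
L_3 = √((6.0000−2.5000)² + (2.5000−2.0000)²) = 3.5355

(2.0616, 3.0414, 3.5355)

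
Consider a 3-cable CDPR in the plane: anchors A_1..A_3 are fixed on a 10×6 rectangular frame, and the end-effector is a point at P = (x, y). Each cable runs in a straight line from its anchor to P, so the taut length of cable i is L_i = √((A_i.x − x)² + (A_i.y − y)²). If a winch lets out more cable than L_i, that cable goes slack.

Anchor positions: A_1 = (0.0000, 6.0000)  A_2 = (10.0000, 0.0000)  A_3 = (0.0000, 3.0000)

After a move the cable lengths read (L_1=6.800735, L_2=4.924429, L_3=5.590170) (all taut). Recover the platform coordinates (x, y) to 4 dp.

(5.5000, 2.0000)

circle eqns → linear via eq_j − eq_1; set k_j = A_j·A_j − L_j²
k_1 = 0.0000+36.0000−46.2500 = -10.2500
-20.0000·x + 12.0000·y = k_1−k_2 = -86.0000
0.0000·x + 6.0000·y = k_1−k_3 = 12.0000
solve first two rows → x=5.5000, y=2.0000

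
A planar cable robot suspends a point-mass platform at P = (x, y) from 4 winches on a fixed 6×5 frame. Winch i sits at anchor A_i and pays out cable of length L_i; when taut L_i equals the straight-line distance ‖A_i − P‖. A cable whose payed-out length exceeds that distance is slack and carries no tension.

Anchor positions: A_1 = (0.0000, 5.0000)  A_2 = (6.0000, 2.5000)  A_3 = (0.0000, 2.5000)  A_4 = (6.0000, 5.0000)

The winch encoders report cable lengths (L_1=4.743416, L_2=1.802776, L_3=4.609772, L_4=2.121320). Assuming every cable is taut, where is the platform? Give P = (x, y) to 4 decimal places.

expand ‖A_i−P‖²=L_i² and subtract eq 1 (c_i ≔ ‖A_i‖²−L_i²)
c_1 = 0.0000+25.0000−22.5000 = 2.5000
eq1−eq2 → [-12.0000  5.0000]·P = -36.5000
eq1−eq3 → [0.0000  5.0000]·P = 17.5000
eq1−eq4 → [-12.0000  0.0000]·P = -54.0000
2×2 solve → P = (4.5000, 3.5000)
check cable 4: ‖A_4−P‖² = 4.5000 ≈ L_4² = 4.5000 ✓

(4.5000, 3.5000)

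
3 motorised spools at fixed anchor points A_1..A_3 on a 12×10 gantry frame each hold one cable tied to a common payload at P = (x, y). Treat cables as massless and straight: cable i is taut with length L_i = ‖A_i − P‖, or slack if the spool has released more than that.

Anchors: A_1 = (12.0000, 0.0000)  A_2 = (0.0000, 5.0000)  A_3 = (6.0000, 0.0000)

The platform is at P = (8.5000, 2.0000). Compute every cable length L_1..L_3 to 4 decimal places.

(4.0311, 9.0139, 3.2016)

L_1: Δ = A_1−P = (3.5000, -2.0000) → ‖Δ‖ = √16.2500 = 4.0311
L_2: Δ = A_2−P = (-8.5000, 3.0000) → ‖Δ‖ = √81.2500 = 9.0139
L_3: Δ = A_3−P = (-2.5000, -2.0000) → ‖Δ‖ = √10.2500 = 3.2016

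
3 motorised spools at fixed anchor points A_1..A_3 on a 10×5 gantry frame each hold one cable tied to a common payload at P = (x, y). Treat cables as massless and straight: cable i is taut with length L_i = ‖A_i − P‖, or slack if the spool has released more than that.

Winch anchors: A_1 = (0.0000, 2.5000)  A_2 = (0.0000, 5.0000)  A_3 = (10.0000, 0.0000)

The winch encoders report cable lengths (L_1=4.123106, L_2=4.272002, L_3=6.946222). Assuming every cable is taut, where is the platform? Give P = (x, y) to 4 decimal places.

circle eqns → linear via eq_j − eq_1; set k_j = A_j·A_j − L_j²
k_1 = 0.0000+6.2500−17.0000 = -10.7500
0.0000·x − 5.0000·y = k_1−k_2 = -17.5000
-20.0000·x + 5.0000·y = k_1−k_3 = -62.5000
solve first two rows → x=4.0000, y=3.5000

(4.0000, 3.5000)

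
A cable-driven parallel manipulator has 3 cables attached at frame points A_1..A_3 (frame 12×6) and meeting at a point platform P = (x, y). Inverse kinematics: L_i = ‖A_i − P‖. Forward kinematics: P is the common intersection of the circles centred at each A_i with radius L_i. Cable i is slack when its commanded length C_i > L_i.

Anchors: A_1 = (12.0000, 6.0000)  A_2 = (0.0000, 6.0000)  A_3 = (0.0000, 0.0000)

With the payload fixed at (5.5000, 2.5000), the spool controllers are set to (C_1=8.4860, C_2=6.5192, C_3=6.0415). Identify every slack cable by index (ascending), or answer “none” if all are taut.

1

cable 1: √((6.5000)²+(3.5000)²)=7.3824, C_1=8.4860: slack
cable 2: √((-5.5000)²+(3.5000)²)=6.5192, C_2=6.5192: taut
cable 3: √((-5.5000)²+(-2.5000)²)=6.0415, C_3=6.0415: taut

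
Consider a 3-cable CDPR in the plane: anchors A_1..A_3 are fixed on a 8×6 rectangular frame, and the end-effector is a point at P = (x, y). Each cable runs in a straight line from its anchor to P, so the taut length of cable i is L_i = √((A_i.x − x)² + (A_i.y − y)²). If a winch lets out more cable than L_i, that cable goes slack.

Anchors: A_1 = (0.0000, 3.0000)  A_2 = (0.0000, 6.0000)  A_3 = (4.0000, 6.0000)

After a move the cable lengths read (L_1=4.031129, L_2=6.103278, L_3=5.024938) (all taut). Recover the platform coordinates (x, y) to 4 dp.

(3.5000, 1.0000)

each cable: (A_i−P)·(A_i−P) = L_i²; let c_i = ‖A_i‖²−L_i²
c_1 = 0.0000+9.0000−16.2500 = -7.2500
row 1: 0.0000x − 6.0000y = -6.0000  (c_2=-1.2500)
row 2: -8.0000x − 6.0000y = -34.0000  (c_3=26.7500)
Cramer on rows 1–2 → x = 3.5000, y = 1.0000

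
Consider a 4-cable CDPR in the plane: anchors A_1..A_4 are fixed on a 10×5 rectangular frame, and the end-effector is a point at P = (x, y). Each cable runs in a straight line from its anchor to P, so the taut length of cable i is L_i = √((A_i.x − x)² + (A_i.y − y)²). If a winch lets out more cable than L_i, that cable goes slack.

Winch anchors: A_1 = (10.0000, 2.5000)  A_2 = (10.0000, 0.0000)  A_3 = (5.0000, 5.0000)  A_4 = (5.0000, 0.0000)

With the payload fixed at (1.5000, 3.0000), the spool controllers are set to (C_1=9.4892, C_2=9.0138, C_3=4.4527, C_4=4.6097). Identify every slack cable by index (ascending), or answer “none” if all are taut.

1, 3

i=1: geometric 8.5147 vs commanded 9.4892 ⇒ slack
i=2: geometric 9.0139 vs commanded 9.0138 ⇒ taut
i=3: geometric 4.0311 vs commanded 4.4527 ⇒ slack
i=4: geometric 4.6098 vs commanded 4.6097 ⇒ taut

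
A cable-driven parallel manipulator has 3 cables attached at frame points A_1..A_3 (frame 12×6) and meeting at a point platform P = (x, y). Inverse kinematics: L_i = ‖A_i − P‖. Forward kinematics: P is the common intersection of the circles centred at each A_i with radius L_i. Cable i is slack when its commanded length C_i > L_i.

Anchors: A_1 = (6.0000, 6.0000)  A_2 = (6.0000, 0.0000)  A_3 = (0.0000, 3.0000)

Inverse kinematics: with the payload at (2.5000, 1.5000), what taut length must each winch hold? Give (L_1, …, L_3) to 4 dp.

(5.7009, 3.8079, 2.9155)

cable 1: Δx=3.5000, Δy=4.5000; L_1 = √(Δx²+Δy²) = 5.7009
cable 2: Δx=3.5000, Δy=-1.5000; L_2 = √(Δx²+Δy²) = 3.8079
cable 3: Δx=-2.5000, Δy=1.5000; L_3 = √(Δx²+Δy²) = 2.9155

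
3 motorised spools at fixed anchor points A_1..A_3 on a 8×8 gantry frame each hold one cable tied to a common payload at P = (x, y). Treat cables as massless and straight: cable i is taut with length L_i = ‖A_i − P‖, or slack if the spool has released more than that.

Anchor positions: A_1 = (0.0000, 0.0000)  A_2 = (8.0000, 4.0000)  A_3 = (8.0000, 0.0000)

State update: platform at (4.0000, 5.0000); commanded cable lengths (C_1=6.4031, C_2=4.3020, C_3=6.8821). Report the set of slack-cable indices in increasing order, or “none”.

i=1: geometric 6.4031 vs commanded 6.4031 ⇒ taut
i=2: geometric 4.1231 vs commanded 4.3020 ⇒ slack
i=3: geometric 6.4031 vs commanded 6.8821 ⇒ slack

2, 3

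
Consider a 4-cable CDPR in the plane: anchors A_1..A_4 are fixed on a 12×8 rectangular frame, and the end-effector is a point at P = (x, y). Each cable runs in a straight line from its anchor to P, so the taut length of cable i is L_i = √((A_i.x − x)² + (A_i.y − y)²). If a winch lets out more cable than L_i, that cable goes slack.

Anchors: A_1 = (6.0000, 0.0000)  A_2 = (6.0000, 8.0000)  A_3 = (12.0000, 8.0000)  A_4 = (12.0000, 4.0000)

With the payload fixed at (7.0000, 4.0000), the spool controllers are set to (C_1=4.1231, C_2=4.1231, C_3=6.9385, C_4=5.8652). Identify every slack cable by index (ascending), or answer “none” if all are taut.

3, 4

cable 1: √((-1.0000)²+(-4.0000)²)=4.1231, C_1=4.1231: taut
cable 2: √((-1.0000)²+(4.0000)²)=4.1231, C_2=4.1231: taut
cable 3: √((5.0000)²+(4.0000)²)=6.4031, C_3=6.9385: slack
cable 4: √((5.0000)²+(0.0000)²)=5.0000, C_4=5.8652: slack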